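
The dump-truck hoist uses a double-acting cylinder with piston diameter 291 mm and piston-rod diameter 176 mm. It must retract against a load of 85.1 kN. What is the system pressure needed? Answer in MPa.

Rod-side annular area A_ann = π/4 × (291² − 176²) = 42180 mm^2
Retraction: pressure acts on the annular area.
P = F / A = 85.1 kN / A

P ≈ 2.02 MPa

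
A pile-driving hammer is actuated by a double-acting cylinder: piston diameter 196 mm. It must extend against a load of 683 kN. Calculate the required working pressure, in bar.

P ≈ 226 bar

Cap-side area A_cap = π/4 × (196 mm)² = 30170 mm^2
P = F / A = 683 kN / A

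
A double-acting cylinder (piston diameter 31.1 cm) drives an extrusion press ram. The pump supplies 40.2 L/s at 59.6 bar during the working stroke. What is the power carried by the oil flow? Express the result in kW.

Hydraulic power = P × Q

W ≈ 240 kW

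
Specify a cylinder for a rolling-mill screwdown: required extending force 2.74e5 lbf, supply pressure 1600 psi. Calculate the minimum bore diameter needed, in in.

D ≈ 14.8 in

Extension force acts on the full piston face: F = P × (π/4)D².
D = √(4F / (πP)) = √(4 × 2.74e5 lbf / (π × 1600 psi))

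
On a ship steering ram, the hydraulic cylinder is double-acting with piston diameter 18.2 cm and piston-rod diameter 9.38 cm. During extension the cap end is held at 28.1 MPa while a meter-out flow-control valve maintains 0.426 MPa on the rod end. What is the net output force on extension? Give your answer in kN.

Cap-side area A_cap = π/4 × (18.2 cm)² = 260.2 cm^2
Rod-side annular area A_ann = π/4 × (18.2² − 9.38²) = 191.1 cm^2
Net thrust = P_cap·A_cap − P_rod·A_ann = 731.0 kN − 8.139 kN

F ≈ 723 kN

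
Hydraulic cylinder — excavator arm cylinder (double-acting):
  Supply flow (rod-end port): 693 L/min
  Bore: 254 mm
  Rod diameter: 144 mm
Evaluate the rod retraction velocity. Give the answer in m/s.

Rod-side annular area A_ann = π/4 × (254² − 144²) = 34380 mm^2
Flow into the rod-end port fills the annular volume.
v = Q / A

v ≈ 0.336 m/s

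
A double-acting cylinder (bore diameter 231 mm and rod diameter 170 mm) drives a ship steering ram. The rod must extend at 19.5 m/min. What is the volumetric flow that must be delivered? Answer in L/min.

Cap-side area A_cap = π/4 × (231 mm)² = 41910 mm^2
Q = A × v

Q ≈ 817 L/min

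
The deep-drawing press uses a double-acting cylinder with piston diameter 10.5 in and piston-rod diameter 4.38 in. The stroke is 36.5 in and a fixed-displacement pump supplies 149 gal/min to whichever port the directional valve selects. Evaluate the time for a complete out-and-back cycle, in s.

Cap-side area A_cap = π/4 × (10.5 in)² = 86.59 in^2
Rod-side annular area A_ann = π/4 × (10.5² − 4.38²) = 71.52 in^2
t_ext = A_cap·L/Q = 5.510 s
t_ret = A_ann·L/Q = 4.551 s
t_cycle = t_ext + t_ret

t ≈ 10.1 s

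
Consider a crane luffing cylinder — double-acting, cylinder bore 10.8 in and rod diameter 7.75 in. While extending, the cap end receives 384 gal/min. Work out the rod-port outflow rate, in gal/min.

Q_out ≈ 186 gal/min

Cap-side area A_cap = π/4 × (10.8 in)² = 91.61 in^2
Rod-side annular area A_ann = π/4 × (10.8² − 7.75²) = 44.44 in^2
Piston speed v = Q_in/A_cap; rod-end outflow Q_out = v × A_ann = Q_in × A_ann/A_cap.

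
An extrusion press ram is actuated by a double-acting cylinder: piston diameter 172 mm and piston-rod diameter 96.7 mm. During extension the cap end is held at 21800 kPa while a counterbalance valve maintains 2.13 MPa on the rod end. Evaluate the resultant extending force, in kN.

Cap-side area A_cap = π/4 × (172 mm)² = 23240 mm^2
Rod-side annular area A_ann = π/4 × (172² − 96.7²) = 15890 mm^2
Net thrust = P_cap·A_cap − P_rod·A_ann = 506.5 kN − 33.85 kN

F ≈ 473 kN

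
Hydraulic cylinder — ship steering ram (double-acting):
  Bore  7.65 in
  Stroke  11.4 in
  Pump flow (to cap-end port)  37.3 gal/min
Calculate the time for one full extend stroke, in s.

Cap-side area A_cap = π/4 × (7.65 in)² = 45.96 in^2
Swept volume V = A × L; t = V / Q = A·L / Q

t ≈ 3.65 s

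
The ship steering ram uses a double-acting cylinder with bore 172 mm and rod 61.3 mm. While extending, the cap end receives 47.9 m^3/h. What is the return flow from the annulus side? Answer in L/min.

Q_out ≈ 697 L/min

Cap-side area A_cap = π/4 × (172 mm)² = 23240 mm^2
Rod-side annular area A_ann = π/4 × (172² − 61.3²) = 20280 mm^2
Piston speed v = Q_in/A_cap; rod-end outflow Q_out = v × A_ann = Q_in × A_ann/A_cap.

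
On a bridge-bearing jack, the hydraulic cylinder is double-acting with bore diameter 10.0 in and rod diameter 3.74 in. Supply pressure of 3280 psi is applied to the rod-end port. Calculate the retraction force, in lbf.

F ≈ 2.22e5 lbf

Rod-side annular area A_ann = π/4 × (10.0² − 3.74²) = 67.55 in^2
On retraction the pressure acts on the annular area (bore minus rod).
F = P × A_ann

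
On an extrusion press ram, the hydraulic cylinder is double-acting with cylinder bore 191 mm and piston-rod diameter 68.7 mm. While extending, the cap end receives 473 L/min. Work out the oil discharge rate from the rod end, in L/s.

Cap-side area A_cap = π/4 × (191 mm)² = 28650 mm^2
Rod-side annular area A_ann = π/4 × (191² − 68.7²) = 24950 mm^2
Piston speed v = Q_in/A_cap; rod-end outflow Q_out = v × A_ann = Q_in × A_ann/A_cap.

Q_out ≈ 6.86 L/s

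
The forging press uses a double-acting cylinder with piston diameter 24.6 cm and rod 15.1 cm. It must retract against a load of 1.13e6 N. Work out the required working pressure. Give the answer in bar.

P ≈ 381 bar

Rod-side annular area A_ann = π/4 × (24.6² − 15.1²) = 296.2 cm^2
Retraction: pressure acts on the annular area.
P = F / A = 1.13e6 N / A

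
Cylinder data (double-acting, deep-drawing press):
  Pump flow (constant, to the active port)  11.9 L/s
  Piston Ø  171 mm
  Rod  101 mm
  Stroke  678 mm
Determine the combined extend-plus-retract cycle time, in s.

t ≈ 2.16 s

Cap-side area A_cap = π/4 × (171 mm)² = 22970 mm^2
Rod-side annular area A_ann = π/4 × (171² − 101²) = 14950 mm^2
t_ext = A_cap·L/Q = 1.308 s
t_ret = A_ann·L/Q = 0.8520 s
t_cycle = t_ext + t_ret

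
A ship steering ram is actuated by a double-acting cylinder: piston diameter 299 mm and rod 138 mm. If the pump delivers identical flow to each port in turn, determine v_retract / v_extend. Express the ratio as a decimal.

v_ret/v_ext ≈ 1.27

Cap-side area A_cap = π/4 × (299 mm)² = 70220 mm^2
Rod-side annular area A_ann = π/4 × (299² − 138²) = 55260 mm^2
For equal Q, v ∝ 1/A, so v_ret/v_ext = A_cap/A_ann.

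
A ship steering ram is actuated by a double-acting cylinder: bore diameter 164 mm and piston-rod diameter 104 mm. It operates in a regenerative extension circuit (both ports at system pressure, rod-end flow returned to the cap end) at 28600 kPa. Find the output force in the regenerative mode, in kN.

With equal pressure on both faces, forces on the annular region cancel; the net push is pressure × rod cross-section.
Rod cross-section A_rod = π/4 × (104 mm)² = 8495 mm^2
F = P × A_rod

F ≈ 243 kN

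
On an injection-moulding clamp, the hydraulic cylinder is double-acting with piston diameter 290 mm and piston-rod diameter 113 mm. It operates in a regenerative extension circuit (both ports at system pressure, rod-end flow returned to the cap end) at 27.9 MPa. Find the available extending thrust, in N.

F ≈ 2.80e5 N

With equal pressure on both faces, forces on the annular region cancel; the net push is pressure × rod cross-section.
Rod cross-section A_rod = π/4 × (113 mm)² = 10030 mm^2
F = P × A_rod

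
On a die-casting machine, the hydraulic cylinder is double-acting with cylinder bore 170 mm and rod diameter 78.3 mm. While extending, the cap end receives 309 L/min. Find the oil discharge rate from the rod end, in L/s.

Q_out ≈ 4.06 L/s

Cap-side area A_cap = π/4 × (170 mm)² = 22700 mm^2
Rod-side annular area A_ann = π/4 × (170² − 78.3²) = 17880 mm^2
Piston speed v = Q_in/A_cap; rod-end outflow Q_out = v × A_ann = Q_in × A_ann/A_cap.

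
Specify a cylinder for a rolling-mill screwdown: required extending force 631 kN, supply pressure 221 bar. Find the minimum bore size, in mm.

D ≈ 191 mm

Extension force acts on the full piston face: F = P × (π/4)D².
D = √(4F / (πP)) = √(4 × 631 kN / (π × 221 bar))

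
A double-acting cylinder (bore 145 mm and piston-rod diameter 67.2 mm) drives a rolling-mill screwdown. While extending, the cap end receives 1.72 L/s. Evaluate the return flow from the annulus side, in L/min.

Q_out ≈ 81.0 L/min

Cap-side area A_cap = π/4 × (145 mm)² = 16510 mm^2
Rod-side annular area A_ann = π/4 × (145² − 67.2²) = 12970 mm^2
Piston speed v = Q_in/A_cap; rod-end outflow Q_out = v × A_ann = Q_in × A_ann/A_cap.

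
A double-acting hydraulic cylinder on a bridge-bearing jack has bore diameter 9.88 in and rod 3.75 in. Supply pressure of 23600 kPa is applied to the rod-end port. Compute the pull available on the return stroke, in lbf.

F ≈ 2.25e5 lbf

Rod-side annular area A_ann = π/4 × (9.88² − 3.75²) = 65.62 in^2
On retraction the pressure acts on the annular area (bore minus rod).
F = P × A_ann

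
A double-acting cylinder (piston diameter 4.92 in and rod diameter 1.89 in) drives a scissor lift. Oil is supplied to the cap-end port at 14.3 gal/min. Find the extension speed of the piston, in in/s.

v ≈ 2.90 in/s

Cap-side area A_cap = π/4 × (4.92 in)² = 19.01 in^2
v = Q / A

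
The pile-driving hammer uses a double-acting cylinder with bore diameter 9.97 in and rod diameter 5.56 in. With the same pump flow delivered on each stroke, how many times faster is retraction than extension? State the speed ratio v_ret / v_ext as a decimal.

v_ret/v_ext ≈ 1.45

Cap-side area A_cap = π/4 × (9.97 in)² = 78.07 in^2
Rod-side annular area A_ann = π/4 × (9.97² − 5.56²) = 53.79 in^2
For equal Q, v ∝ 1/A, so v_ret/v_ext = A_cap/A_ann.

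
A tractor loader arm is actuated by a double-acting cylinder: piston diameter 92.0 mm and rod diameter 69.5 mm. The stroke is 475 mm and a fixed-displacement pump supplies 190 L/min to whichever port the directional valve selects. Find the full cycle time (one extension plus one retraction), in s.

Cap-side area A_cap = π/4 × (92.0 mm)² = 6648 mm^2
Rod-side annular area A_ann = π/4 × (92.0² − 69.5²) = 2854 mm^2
t_ext = A_cap·L/Q = 0.9971 s
t_ret = A_ann·L/Q = 0.4281 s
t_cycle = t_ext + t_ret

t ≈ 1.43 s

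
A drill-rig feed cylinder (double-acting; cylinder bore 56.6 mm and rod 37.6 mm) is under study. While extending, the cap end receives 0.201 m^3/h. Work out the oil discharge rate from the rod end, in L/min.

Cap-side area A_cap = π/4 × (56.6 mm)² = 2516 mm^2
Rod-side annular area A_ann = π/4 × (56.6² − 37.6²) = 1406 mm^2
Piston speed v = Q_in/A_cap; rod-end outflow Q_out = v × A_ann = Q_in × A_ann/A_cap.

Q_out ≈ 1.87 L/min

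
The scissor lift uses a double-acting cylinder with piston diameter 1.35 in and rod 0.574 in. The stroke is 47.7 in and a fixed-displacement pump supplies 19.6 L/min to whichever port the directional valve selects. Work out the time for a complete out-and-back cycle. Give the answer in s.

t ≈ 6.23 s

Cap-side area A_cap = π/4 × (1.35 in)² = 1.431 in^2
Rod-side annular area A_ann = π/4 × (1.35² − 0.574²) = 1.173 in^2
t_ext = A_cap·L/Q = 3.425 s
t_ret = A_ann·L/Q = 2.806 s
t_cycle = t_ext + t_ret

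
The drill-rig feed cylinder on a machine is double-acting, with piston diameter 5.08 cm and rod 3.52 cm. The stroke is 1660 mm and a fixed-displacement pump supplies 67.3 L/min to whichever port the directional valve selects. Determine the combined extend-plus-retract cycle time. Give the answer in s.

t ≈ 4.56 s

Cap-side area A_cap = π/4 × (5.08 cm)² = 20.27 cm^2
Rod-side annular area A_ann = π/4 × (5.08² − 3.52²) = 10.54 cm^2
t_ext = A_cap·L/Q = 3.000 s
t_ret = A_ann·L/Q = 1.559 s
t_cycle = t_ext + t_ret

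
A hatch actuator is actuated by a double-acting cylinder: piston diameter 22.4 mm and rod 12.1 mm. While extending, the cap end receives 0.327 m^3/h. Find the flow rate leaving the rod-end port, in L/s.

Q_out ≈ 0.0643 L/s

Cap-side area A_cap = π/4 × (22.4 mm)² = 394.1 mm^2
Rod-side annular area A_ann = π/4 × (22.4² − 12.1²) = 279.1 mm^2
Piston speed v = Q_in/A_cap; rod-end outflow Q_out = v × A_ann = Q_in × A_ann/A_cap.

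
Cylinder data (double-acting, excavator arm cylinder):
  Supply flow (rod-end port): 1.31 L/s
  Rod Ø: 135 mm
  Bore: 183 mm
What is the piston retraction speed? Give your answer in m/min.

v ≈ 6.56 m/min

Rod-side annular area A_ann = π/4 × (183² − 135²) = 11990 mm^2
Flow into the rod-end port fills the annular volume.
v = Q / A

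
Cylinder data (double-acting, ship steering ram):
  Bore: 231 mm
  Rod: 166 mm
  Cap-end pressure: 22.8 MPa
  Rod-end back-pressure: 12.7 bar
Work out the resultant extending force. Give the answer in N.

Cap-side area A_cap = π/4 × (231 mm)² = 41910 mm^2
Rod-side annular area A_ann = π/4 × (231² − 166²) = 20270 mm^2
Net thrust = P_cap·A_cap − P_rod·A_ann = 9.555e5 N − 25740 N

F ≈ 9.30e5 N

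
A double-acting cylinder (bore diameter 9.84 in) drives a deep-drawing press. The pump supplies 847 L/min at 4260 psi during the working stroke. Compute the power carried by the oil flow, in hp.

Hydraulic power = P × Q

W ≈ 556 hp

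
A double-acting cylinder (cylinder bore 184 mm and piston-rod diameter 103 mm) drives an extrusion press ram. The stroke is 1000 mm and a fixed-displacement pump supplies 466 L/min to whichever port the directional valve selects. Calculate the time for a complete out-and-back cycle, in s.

Cap-side area A_cap = π/4 × (184 mm)² = 26590 mm^2
Rod-side annular area A_ann = π/4 × (184² − 103²) = 18260 mm^2
t_ext = A_cap·L/Q = 3.424 s
t_ret = A_ann·L/Q = 2.351 s
t_cycle = t_ext + t_ret

t ≈ 5.77 s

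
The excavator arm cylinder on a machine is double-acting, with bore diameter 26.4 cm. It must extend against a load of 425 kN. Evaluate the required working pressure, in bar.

P ≈ 77.6 bar

Cap-side area A_cap = π/4 × (26.4 cm)² = 547.4 cm^2
P = F / A = 425 kN / A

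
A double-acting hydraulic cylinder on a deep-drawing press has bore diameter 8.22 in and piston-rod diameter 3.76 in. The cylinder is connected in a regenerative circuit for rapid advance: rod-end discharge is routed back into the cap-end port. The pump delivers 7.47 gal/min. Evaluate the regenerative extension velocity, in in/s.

v ≈ 2.59 in/s

In regeneration the rod-end outflow joins the pump flow into the cap end, so the net volume the pump must supply per unit advance equals the rod cross-section area.
Rod cross-section A_rod = π/4 × (3.76 in)² = 11.10 in^2
v = Q_pump / A_rod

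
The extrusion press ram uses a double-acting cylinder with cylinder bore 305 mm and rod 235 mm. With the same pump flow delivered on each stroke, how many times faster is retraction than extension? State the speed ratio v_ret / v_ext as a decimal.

Cap-side area A_cap = π/4 × (305 mm)² = 73060 mm^2
Rod-side annular area A_ann = π/4 × (305² − 235²) = 29690 mm^2
For equal Q, v ∝ 1/A, so v_ret/v_ext = A_cap/A_ann.

v_ret/v_ext ≈ 2.46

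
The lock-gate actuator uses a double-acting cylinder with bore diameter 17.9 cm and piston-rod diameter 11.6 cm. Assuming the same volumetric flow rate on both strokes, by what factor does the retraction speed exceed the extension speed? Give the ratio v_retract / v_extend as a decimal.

v_ret/v_ext ≈ 1.72

Cap-side area A_cap = π/4 × (17.9 cm)² = 251.6 cm^2
Rod-side annular area A_ann = π/4 × (17.9² − 11.6²) = 146.0 cm^2
For equal Q, v ∝ 1/A, so v_ret/v_ext = A_cap/A_ann.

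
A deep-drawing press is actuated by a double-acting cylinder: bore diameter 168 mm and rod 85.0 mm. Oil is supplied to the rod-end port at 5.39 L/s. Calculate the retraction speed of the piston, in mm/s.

v ≈ 327 mm/s

Rod-side annular area A_ann = π/4 × (168² − 85.0²) = 16490 mm^2
Flow into the rod-end port fills the annular volume.
v = Q / A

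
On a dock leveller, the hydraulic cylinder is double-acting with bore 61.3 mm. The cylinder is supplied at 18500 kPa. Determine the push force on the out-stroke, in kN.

Cap-side area A_cap = π/4 × (61.3 mm)² = 2951 mm^2
F = P × A_cap = 18500 kPa × A_cap

F ≈ 54.6 kN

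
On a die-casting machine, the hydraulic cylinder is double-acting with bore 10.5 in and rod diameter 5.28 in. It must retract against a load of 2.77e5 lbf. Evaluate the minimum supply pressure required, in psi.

Rod-side annular area A_ann = π/4 × (10.5² − 5.28²) = 64.69 in^2
Retraction: pressure acts on the annular area.
P = F / A = 2.77e5 lbf / A

P ≈ 4280 psi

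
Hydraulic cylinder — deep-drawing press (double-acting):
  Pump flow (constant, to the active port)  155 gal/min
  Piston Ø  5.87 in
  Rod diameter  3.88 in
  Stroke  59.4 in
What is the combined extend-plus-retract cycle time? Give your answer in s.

t ≈ 4.21 s

Cap-side area A_cap = π/4 × (5.87 in)² = 27.06 in^2
Rod-side annular area A_ann = π/4 × (5.87² − 3.88²) = 15.24 in^2
t_ext = A_cap·L/Q = 2.694 s
t_ret = A_ann·L/Q = 1.517 s
t_cycle = t_ext + t_ret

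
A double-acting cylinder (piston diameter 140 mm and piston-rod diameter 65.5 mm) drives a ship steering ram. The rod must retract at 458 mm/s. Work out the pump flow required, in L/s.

Q ≈ 5.51 L/s

Rod-side annular area A_ann = π/4 × (140² − 65.5²) = 12020 mm^2
Q = A × v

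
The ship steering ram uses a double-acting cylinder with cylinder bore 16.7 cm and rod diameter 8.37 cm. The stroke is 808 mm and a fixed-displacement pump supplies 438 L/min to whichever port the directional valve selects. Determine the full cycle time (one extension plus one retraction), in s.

Cap-side area A_cap = π/4 × (16.7 cm)² = 219.0 cm^2
Rod-side annular area A_ann = π/4 × (16.7² − 8.37²) = 164.0 cm^2
t_ext = A_cap·L/Q = 2.424 s
t_ret = A_ann·L/Q = 1.815 s
t_cycle = t_ext + t_ret

t ≈ 4.24 s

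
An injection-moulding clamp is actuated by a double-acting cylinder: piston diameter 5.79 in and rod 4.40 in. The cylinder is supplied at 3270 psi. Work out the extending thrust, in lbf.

Cap-side area A_cap = π/4 × (5.79 in)² = 26.33 in^2
F = P × A_cap = 3270 psi × A_cap

F ≈ 86100 lbf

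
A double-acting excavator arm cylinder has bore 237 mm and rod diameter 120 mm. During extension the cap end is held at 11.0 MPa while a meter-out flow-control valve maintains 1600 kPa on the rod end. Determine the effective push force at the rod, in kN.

Cap-side area A_cap = π/4 × (237 mm)² = 44120 mm^2
Rod-side annular area A_ann = π/4 × (237² − 120²) = 32810 mm^2
Net thrust = P_cap·A_cap − P_rod·A_ann = 485.3 kN − 52.49 kN

F ≈ 433 kN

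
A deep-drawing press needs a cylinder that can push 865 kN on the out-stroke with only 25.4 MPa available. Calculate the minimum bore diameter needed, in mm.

Extension force acts on the full piston face: F = P × (π/4)D².
D = √(4F / (πP)) = √(4 × 865 kN / (π × 25.4 MPa))

D ≈ 208 mm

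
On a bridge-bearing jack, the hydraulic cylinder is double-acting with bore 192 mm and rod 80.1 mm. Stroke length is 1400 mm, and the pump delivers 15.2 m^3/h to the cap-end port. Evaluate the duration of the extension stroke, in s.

Cap-side area A_cap = π/4 × (192 mm)² = 28950 mm^2
Swept volume V = A × L; t = V / Q = A·L / Q

t ≈ 9.60 s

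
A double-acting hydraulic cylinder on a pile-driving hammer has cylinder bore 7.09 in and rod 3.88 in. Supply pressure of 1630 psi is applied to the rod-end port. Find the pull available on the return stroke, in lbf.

Rod-side annular area A_ann = π/4 × (7.09² − 3.88²) = 27.66 in^2
On retraction the pressure acts on the annular area (bore minus rod).
F = P × A_ann

F ≈ 45100 lbf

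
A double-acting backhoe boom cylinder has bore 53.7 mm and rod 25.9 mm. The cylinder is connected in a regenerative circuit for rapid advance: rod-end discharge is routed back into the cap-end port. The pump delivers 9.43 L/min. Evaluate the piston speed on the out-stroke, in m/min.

v ≈ 17.9 m/min

In regeneration the rod-end outflow joins the pump flow into the cap end, so the net volume the pump must supply per unit advance equals the rod cross-section area.
Rod cross-section A_rod = π/4 × (25.9 mm)² = 526.9 mm^2
v = Q_pump / A_rod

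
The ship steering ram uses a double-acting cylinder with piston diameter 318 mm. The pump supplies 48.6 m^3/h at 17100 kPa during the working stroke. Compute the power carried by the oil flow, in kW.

W ≈ 231 kW

Hydraulic power = P × Q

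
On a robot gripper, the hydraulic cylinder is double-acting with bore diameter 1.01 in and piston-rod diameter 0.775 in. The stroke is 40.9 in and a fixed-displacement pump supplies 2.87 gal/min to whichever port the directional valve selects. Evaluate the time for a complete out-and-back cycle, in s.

t ≈ 4.19 s

Cap-side area A_cap = π/4 × (1.01 in)² = 0.8012 in^2
Rod-side annular area A_ann = π/4 × (1.01² − 0.775²) = 0.3295 in^2
t_ext = A_cap·L/Q = 2.966 s
t_ret = A_ann·L/Q = 1.219 s
t_cycle = t_ext + t_ret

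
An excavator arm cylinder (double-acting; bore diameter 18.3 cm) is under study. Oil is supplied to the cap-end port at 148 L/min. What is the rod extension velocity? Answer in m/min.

Cap-side area A_cap = π/4 × (18.3 cm)² = 263.0 cm^2
v = Q / A

v ≈ 5.63 m/min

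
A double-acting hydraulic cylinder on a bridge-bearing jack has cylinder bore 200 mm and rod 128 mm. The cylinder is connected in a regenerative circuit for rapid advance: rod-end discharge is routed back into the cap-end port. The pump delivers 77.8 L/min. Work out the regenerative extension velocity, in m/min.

v ≈ 6.05 m/min

In regeneration the rod-end outflow joins the pump flow into the cap end, so the net volume the pump must supply per unit advance equals the rod cross-section area.
Rod cross-section A_rod = π/4 × (128 mm)² = 12870 mm^2
v = Q_pump / A_rod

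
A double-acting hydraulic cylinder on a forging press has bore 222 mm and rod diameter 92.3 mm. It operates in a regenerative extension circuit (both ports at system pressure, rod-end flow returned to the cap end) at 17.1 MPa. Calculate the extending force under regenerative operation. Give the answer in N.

With equal pressure on both faces, forces on the annular region cancel; the net push is pressure × rod cross-section.
Rod cross-section A_rod = π/4 × (92.3 mm)² = 6691 mm^2
F = P × A_rod

F ≈ 1.14e5 N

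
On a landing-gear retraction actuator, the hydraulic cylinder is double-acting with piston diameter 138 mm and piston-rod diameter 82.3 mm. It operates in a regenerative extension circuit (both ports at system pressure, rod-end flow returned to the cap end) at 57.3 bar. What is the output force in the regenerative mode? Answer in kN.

With equal pressure on both faces, forces on the annular region cancel; the net push is pressure × rod cross-section.
Rod cross-section A_rod = π/4 × (82.3 mm)² = 5320 mm^2
F = P × A_rod

F ≈ 30.5 kN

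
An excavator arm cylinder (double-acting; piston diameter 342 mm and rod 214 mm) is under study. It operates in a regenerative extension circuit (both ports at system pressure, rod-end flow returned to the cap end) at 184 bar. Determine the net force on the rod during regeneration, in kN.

With equal pressure on both faces, forces on the annular region cancel; the net push is pressure × rod cross-section.
Rod cross-section A_rod = π/4 × (214 mm)² = 35970 mm^2
F = P × A_rod

F ≈ 662 kN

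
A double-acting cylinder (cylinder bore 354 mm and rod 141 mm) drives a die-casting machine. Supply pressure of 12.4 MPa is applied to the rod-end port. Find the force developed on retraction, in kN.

Rod-side annular area A_ann = π/4 × (354² − 141²) = 82810 mm^2
On retraction the pressure acts on the annular area (bore minus rod).
F = P × A_ann

F ≈ 1030 kN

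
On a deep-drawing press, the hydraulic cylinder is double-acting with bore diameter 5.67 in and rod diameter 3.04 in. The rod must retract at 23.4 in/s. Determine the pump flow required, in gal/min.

Q ≈ 109 gal/min

Rod-side annular area A_ann = π/4 × (5.67² − 3.04²) = 17.99 in^2
Q = A × v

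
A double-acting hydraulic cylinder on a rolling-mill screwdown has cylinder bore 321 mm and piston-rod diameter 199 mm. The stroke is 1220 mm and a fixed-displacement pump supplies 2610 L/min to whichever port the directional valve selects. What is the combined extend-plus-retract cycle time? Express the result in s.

t ≈ 3.67 s

Cap-side area A_cap = π/4 × (321 mm)² = 80930 mm^2
Rod-side annular area A_ann = π/4 × (321² − 199²) = 49830 mm^2
t_ext = A_cap·L/Q = 2.270 s
t_ret = A_ann·L/Q = 1.397 s
t_cycle = t_ext + t_ret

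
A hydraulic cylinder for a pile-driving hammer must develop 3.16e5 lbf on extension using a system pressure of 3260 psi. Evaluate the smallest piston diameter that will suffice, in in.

D ≈ 11.1 in

Extension force acts on the full piston face: F = P × (π/4)D².
D = √(4F / (πP)) = √(4 × 3.16e5 lbf / (π × 3260 psi))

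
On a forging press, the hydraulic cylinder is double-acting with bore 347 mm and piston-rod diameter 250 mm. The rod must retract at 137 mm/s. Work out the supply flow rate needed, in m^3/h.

Rod-side annular area A_ann = π/4 × (347² − 250²) = 45480 mm^2
Q = A × v

Q ≈ 22.4 m^3/h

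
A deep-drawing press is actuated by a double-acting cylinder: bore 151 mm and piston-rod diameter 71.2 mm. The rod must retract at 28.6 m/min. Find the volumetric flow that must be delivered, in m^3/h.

Rod-side annular area A_ann = π/4 × (151² − 71.2²) = 13930 mm^2
Q = A × v

Q ≈ 23.9 m^3/h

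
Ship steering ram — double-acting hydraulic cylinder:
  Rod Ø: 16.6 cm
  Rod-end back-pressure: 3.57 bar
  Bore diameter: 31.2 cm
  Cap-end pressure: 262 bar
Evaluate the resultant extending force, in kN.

F ≈ 1980 kN

Cap-side area A_cap = π/4 × (31.2 cm)² = 764.5 cm^2
Rod-side annular area A_ann = π/4 × (31.2² − 16.6²) = 548.1 cm^2
Net thrust = P_cap·A_cap − P_rod·A_ann = 2003 kN − 19.57 kN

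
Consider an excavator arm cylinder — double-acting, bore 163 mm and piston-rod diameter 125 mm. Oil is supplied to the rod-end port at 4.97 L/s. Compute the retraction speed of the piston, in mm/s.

Rod-side annular area A_ann = π/4 × (163² − 125²) = 8595 mm^2
Flow into the rod-end port fills the annular volume.
v = Q / A

v ≈ 578 mm/s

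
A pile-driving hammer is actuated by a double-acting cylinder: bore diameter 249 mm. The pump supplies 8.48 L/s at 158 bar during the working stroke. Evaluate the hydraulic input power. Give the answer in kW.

W ≈ 134 kW

Hydraulic power = P × Q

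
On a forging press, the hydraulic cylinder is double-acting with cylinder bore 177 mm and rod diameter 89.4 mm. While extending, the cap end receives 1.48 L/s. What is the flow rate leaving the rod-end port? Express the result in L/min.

Cap-side area A_cap = π/4 × (177 mm)² = 24610 mm^2
Rod-side annular area A_ann = π/4 × (177² − 89.4²) = 18330 mm^2
Piston speed v = Q_in/A_cap; rod-end outflow Q_out = v × A_ann = Q_in × A_ann/A_cap.

Q_out ≈ 66.1 L/min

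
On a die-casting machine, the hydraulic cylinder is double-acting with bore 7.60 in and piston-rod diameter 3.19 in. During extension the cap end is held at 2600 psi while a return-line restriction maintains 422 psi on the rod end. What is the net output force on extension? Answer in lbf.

F ≈ 1.02e5 lbf

Cap-side area A_cap = π/4 × (7.60 in)² = 45.36 in^2
Rod-side annular area A_ann = π/4 × (7.60² − 3.19²) = 37.37 in^2
Net thrust = P_cap·A_cap − P_rod·A_ann = 1.179e5 lbf − 15770 lbf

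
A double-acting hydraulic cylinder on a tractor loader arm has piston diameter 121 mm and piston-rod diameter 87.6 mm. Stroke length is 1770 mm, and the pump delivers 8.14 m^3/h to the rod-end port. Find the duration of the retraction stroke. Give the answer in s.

t ≈ 4.28 s

Rod-side annular area A_ann = π/4 × (121² − 87.6²) = 5472 mm^2
Swept volume V = A × L; t = V / Q = A·L / Q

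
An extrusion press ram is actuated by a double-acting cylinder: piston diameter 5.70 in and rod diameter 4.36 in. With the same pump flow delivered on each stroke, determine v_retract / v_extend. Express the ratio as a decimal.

Cap-side area A_cap = π/4 × (5.70 in)² = 25.52 in^2
Rod-side annular area A_ann = π/4 × (5.70² − 4.36²) = 10.59 in^2
For equal Q, v ∝ 1/A, so v_ret/v_ext = A_cap/A_ann.

v_ret/v_ext ≈ 2.41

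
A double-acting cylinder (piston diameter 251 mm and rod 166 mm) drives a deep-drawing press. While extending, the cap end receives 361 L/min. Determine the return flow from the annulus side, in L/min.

Cap-side area A_cap = π/4 × (251 mm)² = 49480 mm^2
Rod-side annular area A_ann = π/4 × (251² − 166²) = 27840 mm^2
Piston speed v = Q_in/A_cap; rod-end outflow Q_out = v × A_ann = Q_in × A_ann/A_cap.

Q_out ≈ 203 L/min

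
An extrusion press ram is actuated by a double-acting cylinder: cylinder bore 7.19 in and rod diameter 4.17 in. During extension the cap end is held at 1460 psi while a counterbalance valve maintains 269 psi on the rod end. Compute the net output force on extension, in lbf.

F ≈ 52000 lbf

Cap-side area A_cap = π/4 × (7.19 in)² = 40.60 in^2
Rod-side annular area A_ann = π/4 × (7.19² − 4.17²) = 26.94 in^2
Net thrust = P_cap·A_cap − P_rod·A_ann = 59280 lbf − 7248 lbf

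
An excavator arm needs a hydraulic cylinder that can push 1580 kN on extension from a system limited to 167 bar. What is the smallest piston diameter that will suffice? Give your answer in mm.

D ≈ 347 mm

Extension force acts on the full piston face: F = P × (π/4)D².
D = √(4F / (πP)) = √(4 × 1580 kN / (π × 167 bar))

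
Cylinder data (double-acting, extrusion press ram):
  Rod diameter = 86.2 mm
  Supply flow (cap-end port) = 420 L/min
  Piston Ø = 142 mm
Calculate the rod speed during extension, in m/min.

Cap-side area A_cap = π/4 × (142 mm)² = 15840 mm^2
v = Q / A

v ≈ 26.5 m/min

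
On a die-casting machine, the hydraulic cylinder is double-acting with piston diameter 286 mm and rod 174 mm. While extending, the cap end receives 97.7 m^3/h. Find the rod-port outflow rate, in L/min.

Q_out ≈ 1030 L/min

Cap-side area A_cap = π/4 × (286 mm)² = 64240 mm^2
Rod-side annular area A_ann = π/4 × (286² − 174²) = 40460 mm^2
Piston speed v = Q_in/A_cap; rod-end outflow Q_out = v × A_ann = Q_in × A_ann/A_cap.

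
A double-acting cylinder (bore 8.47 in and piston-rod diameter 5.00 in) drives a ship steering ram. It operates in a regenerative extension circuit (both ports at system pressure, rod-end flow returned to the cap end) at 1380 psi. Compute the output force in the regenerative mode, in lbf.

With equal pressure on both faces, forces on the annular region cancel; the net push is pressure × rod cross-section.
Rod cross-section A_rod = π/4 × (5.00 in)² = 19.63 in^2
F = P × A_rod

F ≈ 27100 lbf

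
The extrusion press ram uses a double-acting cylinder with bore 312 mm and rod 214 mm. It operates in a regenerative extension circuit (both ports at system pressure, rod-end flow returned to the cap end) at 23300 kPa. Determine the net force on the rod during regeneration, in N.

F ≈ 8.38e5 N

With equal pressure on both faces, forces on the annular region cancel; the net push is pressure × rod cross-section.
Rod cross-section A_rod = π/4 × (214 mm)² = 35970 mm^2
F = P × A_rod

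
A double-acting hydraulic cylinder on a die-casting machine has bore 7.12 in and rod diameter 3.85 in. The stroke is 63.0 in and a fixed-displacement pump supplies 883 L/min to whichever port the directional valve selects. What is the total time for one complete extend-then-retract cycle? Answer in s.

t ≈ 4.77 s

Cap-side area A_cap = π/4 × (7.12 in)² = 39.82 in^2
Rod-side annular area A_ann = π/4 × (7.12² − 3.85²) = 28.17 in^2
t_ext = A_cap·L/Q = 2.793 s
t_ret = A_ann·L/Q = 1.976 s
t_cycle = t_ext + t_ret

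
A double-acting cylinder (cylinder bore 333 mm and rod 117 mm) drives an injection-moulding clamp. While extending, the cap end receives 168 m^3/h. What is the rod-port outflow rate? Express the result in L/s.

Q_out ≈ 40.9 L/s

Cap-side area A_cap = π/4 × (333 mm)² = 87090 mm^2
Rod-side annular area A_ann = π/4 × (333² − 117²) = 76340 mm^2
Piston speed v = Q_in/A_cap; rod-end outflow Q_out = v × A_ann = Q_in × A_ann/A_cap.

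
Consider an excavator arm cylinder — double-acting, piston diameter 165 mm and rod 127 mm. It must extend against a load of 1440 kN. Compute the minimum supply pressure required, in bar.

P ≈ 673 bar

Cap-side area A_cap = π/4 × (165 mm)² = 21380 mm^2
P = F / A = 1440 kN / A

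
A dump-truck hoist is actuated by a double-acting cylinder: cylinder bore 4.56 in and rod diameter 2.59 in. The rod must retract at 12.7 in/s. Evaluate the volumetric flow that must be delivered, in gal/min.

Rod-side annular area A_ann = π/4 × (4.56² − 2.59²) = 11.06 in^2
Q = A × v

Q ≈ 36.5 gal/min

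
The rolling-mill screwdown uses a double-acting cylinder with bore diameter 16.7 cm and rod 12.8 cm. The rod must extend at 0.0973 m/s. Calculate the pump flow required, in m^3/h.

Cap-side area A_cap = π/4 × (16.7 cm)² = 219.0 cm^2
Q = A × v

Q ≈ 7.67 m^3/h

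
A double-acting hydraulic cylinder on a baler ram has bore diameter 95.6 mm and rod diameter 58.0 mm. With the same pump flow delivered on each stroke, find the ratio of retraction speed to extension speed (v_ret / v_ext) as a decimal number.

Cap-side area A_cap = π/4 × (95.6 mm)² = 7178 mm^2
Rod-side annular area A_ann = π/4 × (95.6² − 58.0²) = 4536 mm^2
For equal Q, v ∝ 1/A, so v_ret/v_ext = A_cap/A_ann.

v_ret/v_ext ≈ 1.58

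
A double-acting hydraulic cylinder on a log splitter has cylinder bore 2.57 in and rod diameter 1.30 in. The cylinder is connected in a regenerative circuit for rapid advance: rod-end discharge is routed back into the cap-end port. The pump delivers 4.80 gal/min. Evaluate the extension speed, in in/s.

In regeneration the rod-end outflow joins the pump flow into the cap end, so the net volume the pump must supply per unit advance equals the rod cross-section area.
Rod cross-section A_rod = π/4 × (1.30 in)² = 1.327 in^2
v = Q_pump / A_rod

v ≈ 13.9 in/s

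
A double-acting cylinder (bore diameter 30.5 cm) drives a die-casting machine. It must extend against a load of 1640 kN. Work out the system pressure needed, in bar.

Cap-side area A_cap = π/4 × (30.5 cm)² = 730.6 cm^2
P = F / A = 1640 kN / A

P ≈ 224 bar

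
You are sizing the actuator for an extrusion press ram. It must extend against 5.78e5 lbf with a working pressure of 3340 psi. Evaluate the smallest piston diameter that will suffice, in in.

D ≈ 14.8 in

Extension force acts on the full piston face: F = P × (π/4)D².
D = √(4F / (πP)) = √(4 × 5.78e5 lbf / (π × 3340 psi))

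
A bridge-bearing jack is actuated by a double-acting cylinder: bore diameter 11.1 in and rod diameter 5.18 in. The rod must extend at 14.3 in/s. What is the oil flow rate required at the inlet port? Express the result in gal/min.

Cap-side area A_cap = π/4 × (11.1 in)² = 96.77 in^2
Q = A × v

Q ≈ 359 gal/min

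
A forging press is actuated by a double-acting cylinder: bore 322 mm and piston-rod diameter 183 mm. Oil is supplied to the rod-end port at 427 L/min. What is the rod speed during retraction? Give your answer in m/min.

v ≈ 7.75 m/min

Rod-side annular area A_ann = π/4 × (322² − 183²) = 55130 mm^2
Flow into the rod-end port fills the annular volume.
v = Q / A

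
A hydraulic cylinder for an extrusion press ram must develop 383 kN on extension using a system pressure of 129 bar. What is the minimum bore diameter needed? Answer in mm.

D ≈ 194 mm

Extension force acts on the full piston face: F = P × (π/4)D².
D = √(4F / (πP)) = √(4 × 383 kN / (π × 129 bar))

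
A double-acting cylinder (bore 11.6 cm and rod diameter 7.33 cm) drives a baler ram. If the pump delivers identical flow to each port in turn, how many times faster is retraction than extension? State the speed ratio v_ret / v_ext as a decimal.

Cap-side area A_cap = π/4 × (11.6 cm)² = 105.7 cm^2
Rod-side annular area A_ann = π/4 × (11.6² − 7.33²) = 63.48 cm^2
For equal Q, v ∝ 1/A, so v_ret/v_ext = A_cap/A_ann.

v_ret/v_ext ≈ 1.66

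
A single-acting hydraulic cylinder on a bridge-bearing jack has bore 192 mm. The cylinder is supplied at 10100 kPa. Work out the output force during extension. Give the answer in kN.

F ≈ 292 kN

Cap-side area A_cap = π/4 × (192 mm)² = 28950 mm^2
F = P × A_cap = 10100 kPa × A_cap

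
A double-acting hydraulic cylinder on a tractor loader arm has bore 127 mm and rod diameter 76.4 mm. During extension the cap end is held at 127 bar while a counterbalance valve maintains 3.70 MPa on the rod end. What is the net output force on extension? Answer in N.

F ≈ 1.31e5 N

Cap-side area A_cap = π/4 × (127 mm)² = 12670 mm^2
Rod-side annular area A_ann = π/4 × (127² − 76.4²) = 8083 mm^2
Net thrust = P_cap·A_cap − P_rod·A_ann = 1.609e5 N − 29910 N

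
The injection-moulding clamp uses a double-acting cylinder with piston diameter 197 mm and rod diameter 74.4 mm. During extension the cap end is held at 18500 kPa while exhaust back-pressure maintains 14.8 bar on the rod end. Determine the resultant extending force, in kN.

F ≈ 525 kN

Cap-side area A_cap = π/4 × (197 mm)² = 30480 mm^2
Rod-side annular area A_ann = π/4 × (197² − 74.4²) = 26130 mm^2
Net thrust = P_cap·A_cap − P_rod·A_ann = 563.9 kN − 38.68 kN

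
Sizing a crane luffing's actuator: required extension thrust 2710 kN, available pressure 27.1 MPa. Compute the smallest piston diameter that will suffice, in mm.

Extension force acts on the full piston face: F = P × (π/4)D².
D = √(4F / (πP)) = √(4 × 2710 kN / (π × 27.1 MPa))

D ≈ 357 mm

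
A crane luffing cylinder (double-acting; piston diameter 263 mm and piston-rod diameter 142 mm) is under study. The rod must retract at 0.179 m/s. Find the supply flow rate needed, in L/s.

Q ≈ 6.89 L/s

Rod-side annular area A_ann = π/4 × (263² − 142²) = 38490 mm^2
Q = A × v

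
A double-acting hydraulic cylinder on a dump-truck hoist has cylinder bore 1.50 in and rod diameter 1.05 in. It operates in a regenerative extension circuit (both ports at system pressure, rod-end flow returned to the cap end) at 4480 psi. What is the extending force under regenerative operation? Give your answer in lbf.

F ≈ 3880 lbf

With equal pressure on both faces, forces on the annular region cancel; the net push is pressure × rod cross-section.
Rod cross-section A_rod = π/4 × (1.05 in)² = 0.8659 in^2
F = P × A_rod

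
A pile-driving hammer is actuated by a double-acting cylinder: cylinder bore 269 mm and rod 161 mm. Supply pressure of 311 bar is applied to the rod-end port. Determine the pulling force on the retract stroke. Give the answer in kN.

Rod-side annular area A_ann = π/4 × (269² − 161²) = 36470 mm^2
On retraction the pressure acts on the annular area (bore minus rod).
F = P × A_ann

F ≈ 1130 kN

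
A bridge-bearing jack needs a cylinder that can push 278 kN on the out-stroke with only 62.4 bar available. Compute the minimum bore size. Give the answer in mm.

Extension force acts on the full piston face: F = P × (π/4)D².
D = √(4F / (πP)) = √(4 × 278 kN / (π × 62.4 bar))

D ≈ 238 mm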